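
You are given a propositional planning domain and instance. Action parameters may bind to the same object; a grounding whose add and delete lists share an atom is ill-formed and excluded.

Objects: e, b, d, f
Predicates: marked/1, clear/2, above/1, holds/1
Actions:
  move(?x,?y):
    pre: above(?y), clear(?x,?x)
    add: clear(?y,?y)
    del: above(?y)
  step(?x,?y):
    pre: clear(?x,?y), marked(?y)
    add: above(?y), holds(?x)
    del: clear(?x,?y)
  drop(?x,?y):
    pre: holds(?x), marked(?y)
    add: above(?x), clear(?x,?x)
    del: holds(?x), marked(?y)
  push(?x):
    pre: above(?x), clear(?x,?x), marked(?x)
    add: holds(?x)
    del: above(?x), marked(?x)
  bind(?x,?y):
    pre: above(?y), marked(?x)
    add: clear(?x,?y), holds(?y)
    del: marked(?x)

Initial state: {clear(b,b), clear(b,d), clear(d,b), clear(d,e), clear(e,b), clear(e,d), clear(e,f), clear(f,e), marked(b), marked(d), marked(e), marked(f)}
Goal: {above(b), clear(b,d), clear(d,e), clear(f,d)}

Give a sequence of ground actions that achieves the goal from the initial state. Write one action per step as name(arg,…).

step(e,b); step(e,d); bind(f,d)

1. step(e,b)  →  {above(b), clear(b,b), clear(b,d), clear(d,b), clear(d,e), clear(e,d), clear(e,f), clear(f,e), holds(e), marked(b), marked(d), marked(e), marked(f)}
2. step(e,d)  →  {above(b), above(d), clear(b,b), clear(b,d), clear(d,b), clear(d,e), clear(e,f), clear(f,e), holds(e), marked(b), marked(d), marked(e), marked(f)}
3. bind(f,d)  →  {above(b), above(d), clear(b,b), clear(b,d), clear(d,b), clear(d,e), clear(e,f), clear(f,d), clear(f,e), holds(d), holds(e), marked(b), marked(d), marked(e)}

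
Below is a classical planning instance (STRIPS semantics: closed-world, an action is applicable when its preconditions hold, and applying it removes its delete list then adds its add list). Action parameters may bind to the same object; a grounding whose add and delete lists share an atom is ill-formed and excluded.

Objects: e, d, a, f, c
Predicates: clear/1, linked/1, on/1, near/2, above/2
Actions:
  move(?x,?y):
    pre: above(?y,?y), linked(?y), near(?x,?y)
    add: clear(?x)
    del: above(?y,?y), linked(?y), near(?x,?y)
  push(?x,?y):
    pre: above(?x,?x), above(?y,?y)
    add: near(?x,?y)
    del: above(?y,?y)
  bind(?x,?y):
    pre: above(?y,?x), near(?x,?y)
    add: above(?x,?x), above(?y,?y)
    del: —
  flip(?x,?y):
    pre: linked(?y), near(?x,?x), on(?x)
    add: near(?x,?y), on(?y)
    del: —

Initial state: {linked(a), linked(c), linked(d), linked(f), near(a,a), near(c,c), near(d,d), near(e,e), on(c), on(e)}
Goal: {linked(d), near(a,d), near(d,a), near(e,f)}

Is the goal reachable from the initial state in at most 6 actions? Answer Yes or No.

Yes

1. flip(e,d)  →  {linked(a), linked(c), linked(d), linked(f), near(a,a), near(c,c), near(d,d), near(e,d), near(e,e), on(c), on(d), on(e)}
2. flip(e,f)  →  {linked(a), linked(c), linked(d), linked(f), near(a,a), near(c,c), near(d,d), near(e,d), near(e,e), near(e,f), on(c), on(d), on(e), on(f)}
3. flip(d,a)  →  {linked(a), linked(c), linked(d), linked(f), near(a,a), near(c,c), near(d,a), near(d,d), near(e,d), near(e,e), near(e,f), on(a), on(c), on(d), on(e), on(f)}
4. flip(a,d)  →  {linked(a), linked(c), linked(d), linked(f), near(a,a), near(a,d), near(c,c), near(d,a), near(d,d), near(e,d), near(e,e), near(e,f), on(a), on(c), on(d), on(e), on(f)}
optimal plan length = 4; 4 ≤ 6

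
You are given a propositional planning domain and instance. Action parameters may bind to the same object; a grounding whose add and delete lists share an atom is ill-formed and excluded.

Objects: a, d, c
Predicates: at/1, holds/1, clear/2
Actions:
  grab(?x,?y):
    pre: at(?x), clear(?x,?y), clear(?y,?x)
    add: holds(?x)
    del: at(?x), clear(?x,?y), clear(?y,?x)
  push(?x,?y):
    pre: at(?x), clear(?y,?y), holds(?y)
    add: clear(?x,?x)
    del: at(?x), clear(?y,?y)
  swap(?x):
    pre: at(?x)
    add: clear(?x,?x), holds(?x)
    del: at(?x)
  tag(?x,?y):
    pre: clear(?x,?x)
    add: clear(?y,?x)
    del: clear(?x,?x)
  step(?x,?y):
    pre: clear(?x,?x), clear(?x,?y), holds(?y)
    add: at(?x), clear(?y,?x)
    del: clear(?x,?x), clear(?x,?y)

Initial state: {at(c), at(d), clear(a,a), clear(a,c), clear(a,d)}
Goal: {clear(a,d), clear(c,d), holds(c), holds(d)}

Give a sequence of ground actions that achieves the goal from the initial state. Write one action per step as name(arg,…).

1. swap(d)  →  {at(c), clear(a,a), clear(a,c), clear(a,d), clear(d,d), holds(d)}
2. swap(c)  →  {clear(a,a), clear(a,c), clear(a,d), clear(c,c), clear(d,d), holds(c), holds(d)}
3. tag(d,c)  →  {clear(a,a), clear(a,c), clear(a,d), clear(c,c), clear(c,d), holds(c), holds(d)}

swap(d); swap(c); tag(d,c)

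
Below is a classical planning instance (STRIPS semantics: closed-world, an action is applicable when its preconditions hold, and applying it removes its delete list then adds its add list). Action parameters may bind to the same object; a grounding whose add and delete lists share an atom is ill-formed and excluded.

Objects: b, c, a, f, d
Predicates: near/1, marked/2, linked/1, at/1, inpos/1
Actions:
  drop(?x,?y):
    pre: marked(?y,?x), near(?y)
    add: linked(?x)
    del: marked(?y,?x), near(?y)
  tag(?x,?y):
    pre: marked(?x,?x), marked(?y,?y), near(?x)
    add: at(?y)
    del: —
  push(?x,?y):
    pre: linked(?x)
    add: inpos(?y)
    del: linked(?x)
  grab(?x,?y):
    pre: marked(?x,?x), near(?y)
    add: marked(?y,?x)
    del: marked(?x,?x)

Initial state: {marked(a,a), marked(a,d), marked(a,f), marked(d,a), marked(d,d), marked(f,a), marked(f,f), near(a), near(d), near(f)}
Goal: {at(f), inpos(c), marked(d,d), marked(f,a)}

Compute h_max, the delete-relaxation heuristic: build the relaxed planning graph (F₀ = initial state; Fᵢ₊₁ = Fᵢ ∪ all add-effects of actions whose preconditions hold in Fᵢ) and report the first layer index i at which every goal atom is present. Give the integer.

F0 = init (10 atoms)
F1 = F0 ∪ {at(a), at(d), at(f), linked(a), linked(d), linked(f), marked(d,f), marked(f,d)}  (18 atoms)
F2 = F1 ∪ {inpos(a), inpos(b), inpos(c), inpos(d), inpos(f)}  (23 atoms)
goal ⊆ F2  ⇒  h_max = 2

2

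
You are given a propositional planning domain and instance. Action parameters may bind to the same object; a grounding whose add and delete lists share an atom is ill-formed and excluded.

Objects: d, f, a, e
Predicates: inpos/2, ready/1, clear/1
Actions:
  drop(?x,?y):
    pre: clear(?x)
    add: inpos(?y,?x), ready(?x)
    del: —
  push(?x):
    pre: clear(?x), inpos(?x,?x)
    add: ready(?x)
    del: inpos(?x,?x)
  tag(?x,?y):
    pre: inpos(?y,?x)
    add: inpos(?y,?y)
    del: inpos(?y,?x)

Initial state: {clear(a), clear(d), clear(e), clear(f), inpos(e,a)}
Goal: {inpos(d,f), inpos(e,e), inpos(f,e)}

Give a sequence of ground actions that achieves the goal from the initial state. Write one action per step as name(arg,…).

drop(f,d); drop(e,f); drop(e,e)

1. drop(f,d)  →  {clear(a), clear(d), clear(e), clear(f), inpos(d,f), inpos(e,a), ready(f)}
2. drop(e,f)  →  {clear(a), clear(d), clear(e), clear(f), inpos(d,f), inpos(e,a), inpos(f,e), ready(e), ready(f)}
3. drop(e,e)  →  {clear(a), clear(d), clear(e), clear(f), inpos(d,f), inpos(e,a), inpos(e,e), inpos(f,e), ready(e), ready(f)}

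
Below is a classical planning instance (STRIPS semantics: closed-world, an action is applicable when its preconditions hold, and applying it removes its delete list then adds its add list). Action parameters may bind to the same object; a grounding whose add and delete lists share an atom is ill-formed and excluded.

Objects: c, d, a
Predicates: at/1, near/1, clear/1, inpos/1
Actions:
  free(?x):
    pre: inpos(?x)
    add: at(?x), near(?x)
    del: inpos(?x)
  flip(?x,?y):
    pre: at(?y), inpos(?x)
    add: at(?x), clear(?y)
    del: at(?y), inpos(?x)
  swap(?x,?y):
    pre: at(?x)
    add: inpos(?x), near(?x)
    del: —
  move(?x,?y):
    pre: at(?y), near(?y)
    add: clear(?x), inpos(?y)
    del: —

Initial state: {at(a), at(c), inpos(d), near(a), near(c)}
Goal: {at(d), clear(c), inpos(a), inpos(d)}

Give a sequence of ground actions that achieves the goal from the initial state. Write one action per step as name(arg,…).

1. free(d)  →  {at(a), at(c), at(d), near(a), near(c), near(d)}
2. swap(d,c)  →  {at(a), at(c), at(d), inpos(d), near(a), near(c), near(d)}
3. move(c,a)  →  {at(a), at(c), at(d), clear(c), inpos(a), inpos(d), near(a), near(c), near(d)}

free(d); swap(d,c); move(c,a)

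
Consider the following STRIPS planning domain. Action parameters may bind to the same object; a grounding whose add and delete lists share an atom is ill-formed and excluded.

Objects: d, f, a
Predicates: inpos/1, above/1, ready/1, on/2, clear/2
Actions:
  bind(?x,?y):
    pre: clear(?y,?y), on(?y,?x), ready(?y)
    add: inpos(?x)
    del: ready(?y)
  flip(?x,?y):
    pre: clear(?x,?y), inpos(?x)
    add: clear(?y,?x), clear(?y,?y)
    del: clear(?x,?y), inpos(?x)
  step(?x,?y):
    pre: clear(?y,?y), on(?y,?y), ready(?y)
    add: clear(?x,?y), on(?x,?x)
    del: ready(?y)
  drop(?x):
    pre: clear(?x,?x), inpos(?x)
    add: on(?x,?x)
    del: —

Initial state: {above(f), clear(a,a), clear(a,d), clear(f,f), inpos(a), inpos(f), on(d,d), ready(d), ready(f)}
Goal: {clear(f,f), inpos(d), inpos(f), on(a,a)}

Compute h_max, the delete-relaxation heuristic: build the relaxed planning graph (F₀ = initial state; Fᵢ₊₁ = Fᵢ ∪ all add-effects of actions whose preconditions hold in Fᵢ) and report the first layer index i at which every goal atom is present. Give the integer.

2

F0 = init (9 atoms)
F1 = F0 ∪ {clear(d,a), clear(d,d), on(a,a), on(f,f)}  (13 atoms)
F2 = F1 ∪ {clear(a,f), clear(d,f), clear(f,d), inpos(d)}  (17 atoms)
goal ⊆ F2  ⇒  h_max = 2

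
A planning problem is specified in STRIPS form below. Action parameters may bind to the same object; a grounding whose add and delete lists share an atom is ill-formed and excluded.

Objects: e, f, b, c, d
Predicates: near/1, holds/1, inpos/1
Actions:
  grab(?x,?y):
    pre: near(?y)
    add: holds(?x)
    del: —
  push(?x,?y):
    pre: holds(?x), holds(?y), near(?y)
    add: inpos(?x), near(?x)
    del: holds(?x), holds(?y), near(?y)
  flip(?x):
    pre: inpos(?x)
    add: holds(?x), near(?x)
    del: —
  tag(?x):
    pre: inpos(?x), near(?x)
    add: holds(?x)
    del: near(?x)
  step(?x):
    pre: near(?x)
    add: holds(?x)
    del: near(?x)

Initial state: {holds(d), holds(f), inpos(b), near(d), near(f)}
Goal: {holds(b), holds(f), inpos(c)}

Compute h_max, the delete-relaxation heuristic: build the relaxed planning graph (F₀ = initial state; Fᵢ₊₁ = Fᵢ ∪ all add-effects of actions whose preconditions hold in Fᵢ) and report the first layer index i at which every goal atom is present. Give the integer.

2

F0 = init (5 atoms)
F1 = F0 ∪ {holds(b), holds(c), holds(e), inpos(d), inpos(f), near(b)}  (11 atoms)
F2 = F1 ∪ {inpos(c), inpos(e), near(c), near(e)}  (15 atoms)
goal ⊆ F2  ⇒  h_max = 2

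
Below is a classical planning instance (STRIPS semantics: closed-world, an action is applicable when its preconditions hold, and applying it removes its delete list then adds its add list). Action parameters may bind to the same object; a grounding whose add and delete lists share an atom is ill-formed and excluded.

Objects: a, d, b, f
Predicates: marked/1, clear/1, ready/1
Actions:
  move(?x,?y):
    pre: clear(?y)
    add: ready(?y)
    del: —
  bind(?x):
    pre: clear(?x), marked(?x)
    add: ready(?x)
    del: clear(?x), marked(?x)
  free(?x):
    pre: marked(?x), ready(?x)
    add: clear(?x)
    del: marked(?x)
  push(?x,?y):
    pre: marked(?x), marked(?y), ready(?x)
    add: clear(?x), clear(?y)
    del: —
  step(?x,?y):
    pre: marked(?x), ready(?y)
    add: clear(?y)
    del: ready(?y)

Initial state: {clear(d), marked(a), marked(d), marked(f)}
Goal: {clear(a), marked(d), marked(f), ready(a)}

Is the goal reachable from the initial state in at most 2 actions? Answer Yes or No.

1. move(a,d)  →  {clear(d), marked(a), marked(d), marked(f), ready(d)}
2. push(d,a)  →  {clear(a), clear(d), marked(a), marked(d), marked(f), ready(d)}
3. move(a,a)  →  {clear(a), clear(d), marked(a), marked(d), marked(f), ready(a), ready(d)}
optimal plan length = 3; 3 > 2

No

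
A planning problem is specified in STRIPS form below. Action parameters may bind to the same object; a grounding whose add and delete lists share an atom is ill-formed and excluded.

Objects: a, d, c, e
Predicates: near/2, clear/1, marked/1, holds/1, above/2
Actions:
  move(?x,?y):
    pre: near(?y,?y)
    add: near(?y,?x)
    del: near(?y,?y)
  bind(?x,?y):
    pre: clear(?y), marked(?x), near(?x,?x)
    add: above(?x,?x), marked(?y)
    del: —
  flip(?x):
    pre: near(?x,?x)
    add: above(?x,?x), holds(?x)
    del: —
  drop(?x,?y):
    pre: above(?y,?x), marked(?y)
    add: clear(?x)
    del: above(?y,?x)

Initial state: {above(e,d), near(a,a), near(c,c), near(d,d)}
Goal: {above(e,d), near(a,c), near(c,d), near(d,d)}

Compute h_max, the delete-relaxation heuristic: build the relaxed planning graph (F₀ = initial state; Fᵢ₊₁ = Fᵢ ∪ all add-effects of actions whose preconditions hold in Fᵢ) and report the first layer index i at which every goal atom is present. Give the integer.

1

F0 = init (4 atoms)
F1 = F0 ∪ {above(a,a), above(c,c), above(d,d), holds(a), holds(c), holds(d), near(a,c), near(a,d), near(a,e), near(c,a), near(c,d), near(c,e), near(d,a), near(d,c), near(d,e)}  (19 atoms)
goal ⊆ F1  ⇒  h_max = 1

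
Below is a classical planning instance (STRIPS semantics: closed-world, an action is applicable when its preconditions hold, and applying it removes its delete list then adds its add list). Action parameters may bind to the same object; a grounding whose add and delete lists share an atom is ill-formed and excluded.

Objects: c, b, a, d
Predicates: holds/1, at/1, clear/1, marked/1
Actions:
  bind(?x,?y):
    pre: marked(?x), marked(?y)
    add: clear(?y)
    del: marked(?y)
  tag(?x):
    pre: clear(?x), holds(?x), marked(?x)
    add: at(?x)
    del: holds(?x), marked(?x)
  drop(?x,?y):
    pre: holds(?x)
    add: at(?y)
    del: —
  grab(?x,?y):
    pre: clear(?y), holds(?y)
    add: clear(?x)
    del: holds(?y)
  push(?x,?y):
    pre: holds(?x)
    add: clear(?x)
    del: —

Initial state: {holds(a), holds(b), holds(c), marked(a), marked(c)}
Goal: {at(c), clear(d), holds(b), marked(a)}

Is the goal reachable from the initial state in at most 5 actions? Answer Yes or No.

Yes

1. bind(c,c)  →  {clear(c), holds(a), holds(b), holds(c), marked(a)}
2. drop(c,c)  →  {at(c), clear(c), holds(a), holds(b), holds(c), marked(a)}
3. grab(d,c)  →  {at(c), clear(c), clear(d), holds(a), holds(b), marked(a)}
optimal plan length = 3; 3 ≤ 5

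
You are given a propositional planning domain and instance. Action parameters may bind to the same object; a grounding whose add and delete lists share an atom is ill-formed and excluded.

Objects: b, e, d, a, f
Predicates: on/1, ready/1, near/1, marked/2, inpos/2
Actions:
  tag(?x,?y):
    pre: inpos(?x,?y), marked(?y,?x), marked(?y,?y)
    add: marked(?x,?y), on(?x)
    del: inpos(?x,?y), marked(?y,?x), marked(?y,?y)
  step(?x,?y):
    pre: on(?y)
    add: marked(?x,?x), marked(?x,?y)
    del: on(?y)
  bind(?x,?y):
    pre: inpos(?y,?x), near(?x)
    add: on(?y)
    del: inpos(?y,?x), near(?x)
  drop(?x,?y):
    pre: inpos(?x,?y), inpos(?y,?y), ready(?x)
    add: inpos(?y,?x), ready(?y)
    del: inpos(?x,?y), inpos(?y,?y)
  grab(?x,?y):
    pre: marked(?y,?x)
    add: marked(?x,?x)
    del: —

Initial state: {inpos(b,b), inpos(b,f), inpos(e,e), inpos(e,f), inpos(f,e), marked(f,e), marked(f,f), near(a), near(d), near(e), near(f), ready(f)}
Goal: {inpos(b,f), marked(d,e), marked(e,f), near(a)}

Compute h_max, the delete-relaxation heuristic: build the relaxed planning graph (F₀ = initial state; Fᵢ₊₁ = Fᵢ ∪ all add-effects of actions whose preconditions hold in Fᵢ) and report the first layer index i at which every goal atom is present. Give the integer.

F0 = init (12 atoms)
F1 = F0 ∪ {marked(e,e), marked(e,f), on(b), on(e), on(f), ready(e)}  (18 atoms)
F2 = F1 ∪ {marked(a,a), marked(a,b), marked(a,e), marked(a,f), marked(b,b), marked(b,e), marked(b,f), marked(d,b), marked(d,d), marked(d,e), marked(d,f), marked(e,b), marked(f,b)}  (31 atoms)
goal ⊆ F2  ⇒  h_max = 2

2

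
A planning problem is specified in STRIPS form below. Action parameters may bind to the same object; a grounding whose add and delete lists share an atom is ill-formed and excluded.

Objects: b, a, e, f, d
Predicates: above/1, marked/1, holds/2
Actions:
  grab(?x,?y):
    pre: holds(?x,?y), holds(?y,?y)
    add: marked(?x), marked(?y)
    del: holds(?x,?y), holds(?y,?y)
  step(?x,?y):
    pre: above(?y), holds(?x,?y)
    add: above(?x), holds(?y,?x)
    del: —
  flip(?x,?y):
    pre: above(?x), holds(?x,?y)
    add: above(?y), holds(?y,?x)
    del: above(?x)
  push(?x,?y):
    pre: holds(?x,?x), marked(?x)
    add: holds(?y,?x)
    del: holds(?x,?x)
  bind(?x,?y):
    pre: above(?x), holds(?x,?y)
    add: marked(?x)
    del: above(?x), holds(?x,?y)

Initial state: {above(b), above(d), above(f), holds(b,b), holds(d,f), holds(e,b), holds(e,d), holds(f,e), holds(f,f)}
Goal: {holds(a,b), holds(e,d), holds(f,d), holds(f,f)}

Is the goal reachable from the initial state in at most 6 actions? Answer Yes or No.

1. step(e,b)  →  {above(b), above(d), above(e), above(f), holds(b,b), holds(b,e), holds(d,f), holds(e,b), holds(e,d), holds(f,e), holds(f,f)}
2. step(d,f)  →  {above(b), above(d), above(e), above(f), holds(b,b), holds(b,e), holds(d,f), holds(e,b), holds(e,d), holds(f,d), holds(f,e), holds(f,f)}
3. bind(b,e)  →  {above(d), above(e), above(f), holds(b,b), holds(d,f), holds(e,b), holds(e,d), holds(f,d), holds(f,e), holds(f,f), marked(b)}
4. push(b,a)  →  {above(d), above(e), above(f), holds(a,b), holds(d,f), holds(e,b), holds(e,d), holds(f,d), holds(f,e), holds(f,f), marked(b)}
optimal plan length = 4; 4 ≤ 6

Yes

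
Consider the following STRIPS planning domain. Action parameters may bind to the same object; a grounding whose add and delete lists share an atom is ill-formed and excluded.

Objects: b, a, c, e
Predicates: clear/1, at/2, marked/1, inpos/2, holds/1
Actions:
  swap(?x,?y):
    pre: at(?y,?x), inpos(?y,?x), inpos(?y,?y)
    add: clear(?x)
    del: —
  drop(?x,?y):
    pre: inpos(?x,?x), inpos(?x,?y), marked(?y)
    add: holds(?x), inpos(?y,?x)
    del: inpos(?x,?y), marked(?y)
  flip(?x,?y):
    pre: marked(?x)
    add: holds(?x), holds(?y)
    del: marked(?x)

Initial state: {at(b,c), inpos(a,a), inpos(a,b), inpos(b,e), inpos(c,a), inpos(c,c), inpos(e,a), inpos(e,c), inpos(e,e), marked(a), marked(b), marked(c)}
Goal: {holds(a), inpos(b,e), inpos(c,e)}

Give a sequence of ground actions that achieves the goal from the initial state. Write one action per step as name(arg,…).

drop(a,b); drop(e,c)

1. drop(a,b)  →  {at(b,c), holds(a), inpos(a,a), inpos(b,a), inpos(b,e), inpos(c,a), inpos(c,c), inpos(e,a), inpos(e,c), inpos(e,e), marked(a), marked(c)}
2. drop(e,c)  →  {at(b,c), holds(a), holds(e), inpos(a,a), inpos(b,a), inpos(b,e), inpos(c,a), inpos(c,c), inpos(c,e), inpos(e,a), inpos(e,e), marked(a)}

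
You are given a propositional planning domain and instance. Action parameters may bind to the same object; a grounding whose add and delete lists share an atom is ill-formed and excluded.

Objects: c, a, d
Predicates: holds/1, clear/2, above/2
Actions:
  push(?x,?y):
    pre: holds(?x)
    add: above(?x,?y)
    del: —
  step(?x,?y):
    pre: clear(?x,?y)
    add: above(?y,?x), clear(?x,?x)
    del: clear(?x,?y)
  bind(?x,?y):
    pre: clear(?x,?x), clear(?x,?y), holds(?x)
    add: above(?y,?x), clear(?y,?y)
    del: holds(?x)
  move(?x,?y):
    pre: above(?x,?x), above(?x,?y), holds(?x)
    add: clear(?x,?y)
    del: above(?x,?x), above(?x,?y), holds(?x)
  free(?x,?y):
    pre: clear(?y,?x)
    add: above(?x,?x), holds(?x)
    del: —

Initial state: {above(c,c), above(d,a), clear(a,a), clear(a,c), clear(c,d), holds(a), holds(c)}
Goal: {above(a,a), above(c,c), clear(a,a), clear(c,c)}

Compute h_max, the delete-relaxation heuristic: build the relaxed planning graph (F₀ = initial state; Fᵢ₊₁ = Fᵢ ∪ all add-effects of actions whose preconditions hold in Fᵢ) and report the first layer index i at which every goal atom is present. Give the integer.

1

F0 = init (7 atoms)
F1 = F0 ∪ {above(a,a), above(a,c), above(a,d), above(c,a), above(c,d), above(d,c), above(d,d), clear(c,c), holds(d)}  (16 atoms)
goal ⊆ F1  ⇒  h_max = 1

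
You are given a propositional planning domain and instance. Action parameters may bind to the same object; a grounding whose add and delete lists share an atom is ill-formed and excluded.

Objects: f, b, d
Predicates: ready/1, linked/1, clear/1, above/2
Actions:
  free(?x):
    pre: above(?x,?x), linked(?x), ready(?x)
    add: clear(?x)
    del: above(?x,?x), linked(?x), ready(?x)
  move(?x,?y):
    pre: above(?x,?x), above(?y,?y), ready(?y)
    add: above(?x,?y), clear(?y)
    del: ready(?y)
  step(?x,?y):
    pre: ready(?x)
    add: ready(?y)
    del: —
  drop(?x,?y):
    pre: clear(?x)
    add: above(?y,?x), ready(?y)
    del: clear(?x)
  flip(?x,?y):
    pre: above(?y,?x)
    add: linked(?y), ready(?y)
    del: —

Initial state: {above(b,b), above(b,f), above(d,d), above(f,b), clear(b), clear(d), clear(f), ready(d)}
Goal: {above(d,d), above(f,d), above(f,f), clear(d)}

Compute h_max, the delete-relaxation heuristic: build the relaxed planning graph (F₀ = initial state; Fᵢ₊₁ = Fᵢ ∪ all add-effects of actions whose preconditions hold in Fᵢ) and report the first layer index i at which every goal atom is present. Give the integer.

F0 = init (8 atoms)
F1 = F0 ∪ {above(b,d), above(d,b), above(d,f), above(f,d), above(f,f), linked(b), linked(d), linked(f), ready(b), ready(f)}  (18 atoms)
goal ⊆ F1  ⇒  h_max = 1

1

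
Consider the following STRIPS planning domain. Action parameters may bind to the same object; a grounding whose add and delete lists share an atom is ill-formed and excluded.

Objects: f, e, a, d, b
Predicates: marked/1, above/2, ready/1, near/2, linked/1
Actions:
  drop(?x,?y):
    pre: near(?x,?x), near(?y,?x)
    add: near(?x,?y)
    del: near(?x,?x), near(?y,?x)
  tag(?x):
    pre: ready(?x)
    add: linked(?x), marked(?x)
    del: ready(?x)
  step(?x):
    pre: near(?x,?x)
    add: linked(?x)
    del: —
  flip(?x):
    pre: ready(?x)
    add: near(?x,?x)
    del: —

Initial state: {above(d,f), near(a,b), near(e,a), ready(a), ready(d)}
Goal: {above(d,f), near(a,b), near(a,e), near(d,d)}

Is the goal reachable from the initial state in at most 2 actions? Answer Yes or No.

1. flip(a)  →  {above(d,f), near(a,a), near(a,b), near(e,a), ready(a), ready(d)}
2. drop(a,e)  →  {above(d,f), near(a,b), near(a,e), ready(a), ready(d)}
3. flip(d)  →  {above(d,f), near(a,b), near(a,e), near(d,d), ready(a), ready(d)}
optimal plan length = 3; 3 > 2

No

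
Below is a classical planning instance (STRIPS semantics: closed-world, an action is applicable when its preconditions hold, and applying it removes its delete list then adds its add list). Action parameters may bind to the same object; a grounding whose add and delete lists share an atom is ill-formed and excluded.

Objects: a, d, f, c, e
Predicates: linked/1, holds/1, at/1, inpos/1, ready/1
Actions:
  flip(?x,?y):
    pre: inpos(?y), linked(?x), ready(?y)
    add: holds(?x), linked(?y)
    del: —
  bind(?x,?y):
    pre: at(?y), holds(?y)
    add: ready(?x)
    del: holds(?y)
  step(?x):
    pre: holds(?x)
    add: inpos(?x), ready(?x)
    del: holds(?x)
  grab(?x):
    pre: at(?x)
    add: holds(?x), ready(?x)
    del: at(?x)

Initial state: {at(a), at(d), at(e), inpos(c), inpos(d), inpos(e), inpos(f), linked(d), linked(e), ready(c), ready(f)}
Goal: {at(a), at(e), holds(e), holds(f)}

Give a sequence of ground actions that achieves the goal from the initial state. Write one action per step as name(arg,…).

1. flip(e,f)  →  {at(a), at(d), at(e), holds(e), inpos(c), inpos(d), inpos(e), inpos(f), linked(d), linked(e), linked(f), ready(c), ready(f)}
2. flip(f,f)  →  {at(a), at(d), at(e), holds(e), holds(f), inpos(c), inpos(d), inpos(e), inpos(f), linked(d), linked(e), linked(f), ready(c), ready(f)}

flip(e,f); flip(f,f)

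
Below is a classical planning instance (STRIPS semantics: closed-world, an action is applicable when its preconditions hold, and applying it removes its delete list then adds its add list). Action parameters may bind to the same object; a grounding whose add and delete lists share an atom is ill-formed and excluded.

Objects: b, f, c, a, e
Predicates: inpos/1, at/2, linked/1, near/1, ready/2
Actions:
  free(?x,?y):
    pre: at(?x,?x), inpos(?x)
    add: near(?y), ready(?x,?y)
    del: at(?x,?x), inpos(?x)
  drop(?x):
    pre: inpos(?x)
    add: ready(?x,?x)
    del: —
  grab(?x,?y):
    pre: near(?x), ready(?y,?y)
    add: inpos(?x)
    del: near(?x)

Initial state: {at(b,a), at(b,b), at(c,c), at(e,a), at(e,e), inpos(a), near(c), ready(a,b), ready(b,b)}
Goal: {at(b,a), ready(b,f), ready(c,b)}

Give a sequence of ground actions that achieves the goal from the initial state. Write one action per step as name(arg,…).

1. grab(c,b)  →  {at(b,a), at(b,b), at(c,c), at(e,a), at(e,e), inpos(a), inpos(c), ready(a,b), ready(b,b)}
2. free(c,b)  →  {at(b,a), at(b,b), at(e,a), at(e,e), inpos(a), near(b), ready(a,b), ready(b,b), ready(c,b)}
3. grab(b,b)  →  {at(b,a), at(b,b), at(e,a), at(e,e), inpos(a), inpos(b), ready(a,b), ready(b,b), ready(c,b)}
4. free(b,f)  →  {at(b,a), at(e,a), at(e,e), inpos(a), near(f), ready(a,b), ready(b,b), ready(b,f), ready(c,b)}

grab(c,b); free(c,b); grab(b,b); free(b,f)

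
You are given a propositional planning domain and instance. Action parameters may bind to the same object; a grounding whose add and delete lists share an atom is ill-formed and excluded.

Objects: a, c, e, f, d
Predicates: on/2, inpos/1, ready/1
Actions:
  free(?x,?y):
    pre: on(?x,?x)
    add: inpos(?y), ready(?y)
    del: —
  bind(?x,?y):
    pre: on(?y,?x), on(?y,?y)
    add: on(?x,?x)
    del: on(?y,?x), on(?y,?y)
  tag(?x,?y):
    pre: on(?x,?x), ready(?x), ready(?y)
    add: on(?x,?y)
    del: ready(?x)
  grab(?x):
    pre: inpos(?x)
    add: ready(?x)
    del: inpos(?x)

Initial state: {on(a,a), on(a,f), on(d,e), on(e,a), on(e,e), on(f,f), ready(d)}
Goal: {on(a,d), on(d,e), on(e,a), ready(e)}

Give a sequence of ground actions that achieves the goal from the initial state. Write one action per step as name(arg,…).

free(a,a); free(a,e); tag(a,d)

1. free(a,a)  →  {inpos(a), on(a,a), on(a,f), on(d,e), on(e,a), on(e,e), on(f,f), ready(a), ready(d)}
2. free(a,e)  →  {inpos(a), inpos(e), on(a,a), on(a,f), on(d,e), on(e,a), on(e,e), on(f,f), ready(a), ready(d), ready(e)}
3. tag(a,d)  →  {inpos(a), inpos(e), on(a,a), on(a,d), on(a,f), on(d,e), on(e,a), on(e,e), on(f,f), ready(d), ready(e)}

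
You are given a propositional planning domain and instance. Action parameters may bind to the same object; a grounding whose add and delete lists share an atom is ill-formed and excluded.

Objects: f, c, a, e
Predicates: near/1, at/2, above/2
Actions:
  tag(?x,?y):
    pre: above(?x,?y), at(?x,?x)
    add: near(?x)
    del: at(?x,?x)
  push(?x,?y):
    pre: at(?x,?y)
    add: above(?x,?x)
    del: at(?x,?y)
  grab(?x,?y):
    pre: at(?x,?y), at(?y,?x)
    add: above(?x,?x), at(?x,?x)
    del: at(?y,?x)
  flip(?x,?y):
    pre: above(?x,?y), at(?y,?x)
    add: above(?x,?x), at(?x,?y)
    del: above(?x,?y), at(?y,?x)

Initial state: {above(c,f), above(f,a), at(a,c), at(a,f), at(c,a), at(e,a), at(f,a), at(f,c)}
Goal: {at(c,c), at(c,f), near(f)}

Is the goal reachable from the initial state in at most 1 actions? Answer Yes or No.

1. grab(f,a)  →  {above(c,f), above(f,a), above(f,f), at(a,c), at(c,a), at(e,a), at(f,a), at(f,c), at(f,f)}
2. tag(f,f)  →  {above(c,f), above(f,a), above(f,f), at(a,c), at(c,a), at(e,a), at(f,a), at(f,c), near(f)}
3. grab(c,a)  →  {above(c,c), above(c,f), above(f,a), above(f,f), at(c,a), at(c,c), at(e,a), at(f,a), at(f,c), near(f)}
4. flip(c,f)  →  {above(c,c), above(f,a), above(f,f), at(c,a), at(c,c), at(c,f), at(e,a), at(f,a), near(f)}
optimal plan length = 4; 4 > 1

No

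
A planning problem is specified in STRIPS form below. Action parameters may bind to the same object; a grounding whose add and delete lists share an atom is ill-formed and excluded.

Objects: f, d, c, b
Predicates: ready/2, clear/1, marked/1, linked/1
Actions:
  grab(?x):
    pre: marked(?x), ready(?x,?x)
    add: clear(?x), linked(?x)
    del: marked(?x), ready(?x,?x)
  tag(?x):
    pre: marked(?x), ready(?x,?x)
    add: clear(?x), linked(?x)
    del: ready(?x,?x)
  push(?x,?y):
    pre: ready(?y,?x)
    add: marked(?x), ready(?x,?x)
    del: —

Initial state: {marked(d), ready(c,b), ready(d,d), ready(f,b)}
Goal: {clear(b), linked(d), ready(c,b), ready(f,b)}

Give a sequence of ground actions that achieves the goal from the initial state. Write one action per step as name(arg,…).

1. grab(d)  →  {clear(d), linked(d), ready(c,b), ready(f,b)}
2. push(b,f)  →  {clear(d), linked(d), marked(b), ready(b,b), ready(c,b), ready(f,b)}
3. grab(b)  →  {clear(b), clear(d), linked(b), linked(d), ready(c,b), ready(f,b)}

grab(d); push(b,f); grab(b)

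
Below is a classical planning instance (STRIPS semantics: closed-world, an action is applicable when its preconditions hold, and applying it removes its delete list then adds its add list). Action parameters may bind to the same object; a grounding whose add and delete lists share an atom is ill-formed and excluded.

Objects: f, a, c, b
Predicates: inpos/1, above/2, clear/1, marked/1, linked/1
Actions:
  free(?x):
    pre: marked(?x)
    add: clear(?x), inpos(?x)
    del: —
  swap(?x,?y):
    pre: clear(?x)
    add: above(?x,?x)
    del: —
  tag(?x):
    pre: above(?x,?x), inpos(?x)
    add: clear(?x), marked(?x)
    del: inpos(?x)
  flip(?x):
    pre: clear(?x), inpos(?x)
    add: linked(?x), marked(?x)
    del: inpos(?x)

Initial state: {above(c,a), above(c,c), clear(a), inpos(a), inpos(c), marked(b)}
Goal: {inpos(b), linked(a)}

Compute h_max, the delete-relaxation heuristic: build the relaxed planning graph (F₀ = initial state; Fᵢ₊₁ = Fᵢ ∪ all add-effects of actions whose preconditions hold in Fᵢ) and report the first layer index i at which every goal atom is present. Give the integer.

F0 = init (6 atoms)
F1 = F0 ∪ {above(a,a), clear(b), clear(c), inpos(b), linked(a), marked(a), marked(c)}  (13 atoms)
goal ⊆ F1  ⇒  h_max = 1

1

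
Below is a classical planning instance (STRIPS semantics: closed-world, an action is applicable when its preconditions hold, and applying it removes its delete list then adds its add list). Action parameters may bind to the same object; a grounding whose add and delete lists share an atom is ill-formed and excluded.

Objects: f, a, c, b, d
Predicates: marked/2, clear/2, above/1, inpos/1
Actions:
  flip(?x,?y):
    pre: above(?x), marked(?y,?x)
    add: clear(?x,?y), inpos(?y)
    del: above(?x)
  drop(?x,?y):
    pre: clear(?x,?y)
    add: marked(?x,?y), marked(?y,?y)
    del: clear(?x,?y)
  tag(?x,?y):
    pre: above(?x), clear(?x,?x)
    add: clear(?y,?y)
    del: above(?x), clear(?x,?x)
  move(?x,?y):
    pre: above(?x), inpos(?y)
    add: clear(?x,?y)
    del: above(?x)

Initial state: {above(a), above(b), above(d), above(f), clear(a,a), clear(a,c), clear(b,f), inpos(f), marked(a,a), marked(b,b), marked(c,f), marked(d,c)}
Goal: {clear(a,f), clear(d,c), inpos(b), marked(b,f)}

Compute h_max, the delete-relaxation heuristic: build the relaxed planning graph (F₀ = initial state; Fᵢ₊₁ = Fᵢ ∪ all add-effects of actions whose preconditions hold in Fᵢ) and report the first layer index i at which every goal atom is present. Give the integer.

F0 = init (12 atoms)
F1 = F0 ∪ {clear(a,f), clear(b,b), clear(c,c), clear(d,d), clear(d,f), clear(f,c), clear(f,f), inpos(a), inpos(b), inpos(c), marked(a,c), marked(b,f), marked(c,c), marked(f,f)}  (26 atoms)
F2 = F1 ∪ {clear(a,b), clear(b,a), clear(b,c), clear(d,a), clear(d,b), clear(d,c), clear(f,a), clear(f,b), marked(a,f), marked(d,d), marked(d,f), marked(f,c)}  (38 atoms)
goal ⊆ F2  ⇒  h_max = 2

2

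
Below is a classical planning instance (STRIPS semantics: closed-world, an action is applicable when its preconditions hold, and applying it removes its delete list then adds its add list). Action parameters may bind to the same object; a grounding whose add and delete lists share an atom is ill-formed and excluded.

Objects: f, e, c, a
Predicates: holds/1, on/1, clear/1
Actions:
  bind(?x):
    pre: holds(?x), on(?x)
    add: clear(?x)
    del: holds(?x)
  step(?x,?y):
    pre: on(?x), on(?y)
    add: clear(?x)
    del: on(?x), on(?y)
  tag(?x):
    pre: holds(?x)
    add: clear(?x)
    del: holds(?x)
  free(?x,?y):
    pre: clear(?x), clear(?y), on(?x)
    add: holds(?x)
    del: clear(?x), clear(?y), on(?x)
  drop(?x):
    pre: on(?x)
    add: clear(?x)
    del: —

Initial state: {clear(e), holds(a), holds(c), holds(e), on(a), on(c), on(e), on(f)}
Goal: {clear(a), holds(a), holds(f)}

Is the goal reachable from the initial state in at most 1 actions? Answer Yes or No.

No

1. step(a,e)  →  {clear(a), clear(e), holds(a), holds(c), holds(e), on(c), on(f)}
2. drop(f)  →  {clear(a), clear(e), clear(f), holds(a), holds(c), holds(e), on(c), on(f)}
3. free(f,f)  →  {clear(a), clear(e), holds(a), holds(c), holds(e), holds(f), on(c)}
optimal plan length = 3; 3 > 1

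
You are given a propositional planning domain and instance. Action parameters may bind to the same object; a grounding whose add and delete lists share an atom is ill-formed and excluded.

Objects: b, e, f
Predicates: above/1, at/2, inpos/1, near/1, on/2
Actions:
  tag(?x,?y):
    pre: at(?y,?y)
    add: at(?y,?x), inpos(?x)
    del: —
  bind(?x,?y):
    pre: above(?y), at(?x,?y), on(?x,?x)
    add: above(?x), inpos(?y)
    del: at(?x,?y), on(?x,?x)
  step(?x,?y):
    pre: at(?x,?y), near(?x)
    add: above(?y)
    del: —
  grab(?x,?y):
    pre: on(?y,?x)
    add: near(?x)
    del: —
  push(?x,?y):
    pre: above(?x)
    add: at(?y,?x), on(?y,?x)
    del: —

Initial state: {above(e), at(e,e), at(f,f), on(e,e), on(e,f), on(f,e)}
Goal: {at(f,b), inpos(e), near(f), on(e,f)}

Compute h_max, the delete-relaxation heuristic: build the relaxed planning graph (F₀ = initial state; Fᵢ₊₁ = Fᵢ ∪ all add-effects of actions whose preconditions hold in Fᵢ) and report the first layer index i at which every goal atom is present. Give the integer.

F0 = init (6 atoms)
F1 = F0 ∪ {at(b,e), at(e,b), at(e,f), at(f,b), at(f,e), inpos(b), inpos(e), inpos(f), near(e), near(f), on(b,e)}  (17 atoms)
goal ⊆ F1  ⇒  h_max = 1

1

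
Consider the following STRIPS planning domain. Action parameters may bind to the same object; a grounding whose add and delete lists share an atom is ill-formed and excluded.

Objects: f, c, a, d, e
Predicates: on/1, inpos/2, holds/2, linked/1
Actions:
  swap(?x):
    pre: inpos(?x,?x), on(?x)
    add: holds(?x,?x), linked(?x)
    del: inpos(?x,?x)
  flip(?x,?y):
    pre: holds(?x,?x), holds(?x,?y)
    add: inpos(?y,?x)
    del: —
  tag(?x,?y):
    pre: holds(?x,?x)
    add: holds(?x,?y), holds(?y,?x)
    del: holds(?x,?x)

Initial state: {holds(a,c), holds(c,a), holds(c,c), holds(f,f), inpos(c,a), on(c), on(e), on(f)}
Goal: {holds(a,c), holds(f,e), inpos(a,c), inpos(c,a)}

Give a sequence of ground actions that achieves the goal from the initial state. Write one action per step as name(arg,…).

flip(c,a); tag(f,e)

1. flip(c,a)  →  {holds(a,c), holds(c,a), holds(c,c), holds(f,f), inpos(a,c), inpos(c,a), on(c), on(e), on(f)}
2. tag(f,e)  →  {holds(a,c), holds(c,a), holds(c,c), holds(e,f), holds(f,e), inpos(a,c), inpos(c,a), on(c), on(e), on(f)}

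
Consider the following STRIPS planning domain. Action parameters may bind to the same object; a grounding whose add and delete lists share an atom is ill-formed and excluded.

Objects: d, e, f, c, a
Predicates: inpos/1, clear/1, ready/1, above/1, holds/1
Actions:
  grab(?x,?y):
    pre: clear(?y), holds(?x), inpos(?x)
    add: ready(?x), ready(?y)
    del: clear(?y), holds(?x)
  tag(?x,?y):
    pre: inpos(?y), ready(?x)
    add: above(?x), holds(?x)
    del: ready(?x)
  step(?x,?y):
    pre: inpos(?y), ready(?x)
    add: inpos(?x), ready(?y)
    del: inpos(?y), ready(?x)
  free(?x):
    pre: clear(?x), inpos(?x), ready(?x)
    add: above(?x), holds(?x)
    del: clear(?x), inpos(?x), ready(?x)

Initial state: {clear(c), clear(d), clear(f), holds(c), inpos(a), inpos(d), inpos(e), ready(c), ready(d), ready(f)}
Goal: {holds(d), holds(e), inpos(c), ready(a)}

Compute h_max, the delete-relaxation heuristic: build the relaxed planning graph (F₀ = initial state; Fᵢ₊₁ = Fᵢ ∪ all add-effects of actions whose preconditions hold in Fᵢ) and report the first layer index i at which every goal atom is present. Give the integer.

2

F0 = init (10 atoms)
F1 = F0 ∪ {above(c), above(d), above(f), holds(d), holds(f), inpos(c), inpos(f), ready(a), ready(e)}  (19 atoms)
F2 = F1 ∪ {above(a), above(e), holds(a), holds(e)}  (23 atoms)
goal ⊆ F2  ⇒  h_max = 2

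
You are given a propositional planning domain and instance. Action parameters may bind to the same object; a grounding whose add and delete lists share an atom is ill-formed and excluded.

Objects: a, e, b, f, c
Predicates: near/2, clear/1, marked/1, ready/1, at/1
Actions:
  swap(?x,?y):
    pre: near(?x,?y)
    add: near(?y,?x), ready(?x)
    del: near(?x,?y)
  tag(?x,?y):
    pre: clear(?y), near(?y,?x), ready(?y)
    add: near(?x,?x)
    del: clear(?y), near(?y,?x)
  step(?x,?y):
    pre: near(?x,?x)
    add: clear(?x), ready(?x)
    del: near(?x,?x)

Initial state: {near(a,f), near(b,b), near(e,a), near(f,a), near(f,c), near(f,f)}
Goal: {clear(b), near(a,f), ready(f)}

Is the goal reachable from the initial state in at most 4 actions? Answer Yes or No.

1. swap(f,a)  →  {near(a,f), near(b,b), near(e,a), near(f,c), near(f,f), ready(f)}
2. step(b,a)  →  {clear(b), near(a,f), near(e,a), near(f,c), near(f,f), ready(b), ready(f)}
optimal plan length = 2; 2 ≤ 4

Yes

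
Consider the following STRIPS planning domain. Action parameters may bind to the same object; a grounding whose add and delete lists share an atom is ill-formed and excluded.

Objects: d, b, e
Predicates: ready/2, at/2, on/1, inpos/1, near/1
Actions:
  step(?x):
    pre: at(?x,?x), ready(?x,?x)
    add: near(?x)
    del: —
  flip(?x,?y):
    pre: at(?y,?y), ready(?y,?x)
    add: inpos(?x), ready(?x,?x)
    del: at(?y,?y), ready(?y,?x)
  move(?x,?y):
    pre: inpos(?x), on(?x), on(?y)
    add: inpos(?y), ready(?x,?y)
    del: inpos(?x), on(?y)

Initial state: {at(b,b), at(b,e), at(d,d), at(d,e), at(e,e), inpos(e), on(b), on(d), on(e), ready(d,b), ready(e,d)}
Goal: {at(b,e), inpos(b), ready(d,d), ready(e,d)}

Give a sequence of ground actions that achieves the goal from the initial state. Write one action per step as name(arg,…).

1. flip(d,e)  →  {at(b,b), at(b,e), at(d,d), at(d,e), inpos(d), inpos(e), on(b), on(d), on(e), ready(d,b), ready(d,d)}
2. flip(b,d)  →  {at(b,b), at(b,e), at(d,e), inpos(b), inpos(d), inpos(e), on(b), on(d), on(e), ready(b,b), ready(d,d)}
3. move(e,d)  →  {at(b,b), at(b,e), at(d,e), inpos(b), inpos(d), on(b), on(e), ready(b,b), ready(d,d), ready(e,d)}

flip(d,e); flip(b,d); move(e,d)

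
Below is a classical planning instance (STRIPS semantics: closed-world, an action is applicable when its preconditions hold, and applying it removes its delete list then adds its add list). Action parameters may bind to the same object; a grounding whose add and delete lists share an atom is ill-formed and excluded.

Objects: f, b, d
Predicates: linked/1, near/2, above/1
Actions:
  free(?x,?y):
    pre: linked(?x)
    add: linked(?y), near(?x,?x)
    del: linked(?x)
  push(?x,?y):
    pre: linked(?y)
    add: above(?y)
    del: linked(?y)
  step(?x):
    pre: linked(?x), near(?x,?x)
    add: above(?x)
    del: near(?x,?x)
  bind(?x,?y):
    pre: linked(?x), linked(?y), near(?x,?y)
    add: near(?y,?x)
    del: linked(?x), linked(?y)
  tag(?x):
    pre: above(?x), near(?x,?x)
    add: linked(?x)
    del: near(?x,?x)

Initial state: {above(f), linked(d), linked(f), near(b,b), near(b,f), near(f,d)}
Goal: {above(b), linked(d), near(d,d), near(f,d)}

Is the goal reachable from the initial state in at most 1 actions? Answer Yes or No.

No

1. free(d,b)  →  {above(f), linked(b), linked(f), near(b,b), near(b,f), near(d,d), near(f,d)}
2. free(f,d)  →  {above(f), linked(b), linked(d), near(b,b), near(b,f), near(d,d), near(f,d), near(f,f)}
3. push(f,b)  →  {above(b), above(f), linked(d), near(b,b), near(b,f), near(d,d), near(f,d), near(f,f)}
optimal plan length = 3; 3 > 1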